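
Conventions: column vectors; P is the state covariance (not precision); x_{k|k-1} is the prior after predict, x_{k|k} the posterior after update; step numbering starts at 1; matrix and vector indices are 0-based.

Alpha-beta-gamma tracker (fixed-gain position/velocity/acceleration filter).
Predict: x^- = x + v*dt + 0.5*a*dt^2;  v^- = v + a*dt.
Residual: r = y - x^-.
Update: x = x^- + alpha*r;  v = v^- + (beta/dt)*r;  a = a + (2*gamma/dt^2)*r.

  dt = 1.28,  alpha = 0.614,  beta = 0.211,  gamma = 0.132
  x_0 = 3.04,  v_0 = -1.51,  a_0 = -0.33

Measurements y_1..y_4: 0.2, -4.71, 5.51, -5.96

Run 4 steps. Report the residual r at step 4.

step 1: x_pred=0.8369  r=-0.6369  x^+=0.4458  v^+=-2.0374  a^+=-0.4326
step 2: x_pred=-2.5164  r=-2.1936  x^+=-3.8633  v^+=-2.9527  a^+=-0.7861
step 3: x_pred=-8.2867  r=13.7967  x^+=0.1845  v^+=-1.6846  a^+=1.4370
step 4: x_pred=-0.7946  r=-5.1654  x^+=-3.9662  v^+=-0.6967  a^+=0.6047

resid = -5.1654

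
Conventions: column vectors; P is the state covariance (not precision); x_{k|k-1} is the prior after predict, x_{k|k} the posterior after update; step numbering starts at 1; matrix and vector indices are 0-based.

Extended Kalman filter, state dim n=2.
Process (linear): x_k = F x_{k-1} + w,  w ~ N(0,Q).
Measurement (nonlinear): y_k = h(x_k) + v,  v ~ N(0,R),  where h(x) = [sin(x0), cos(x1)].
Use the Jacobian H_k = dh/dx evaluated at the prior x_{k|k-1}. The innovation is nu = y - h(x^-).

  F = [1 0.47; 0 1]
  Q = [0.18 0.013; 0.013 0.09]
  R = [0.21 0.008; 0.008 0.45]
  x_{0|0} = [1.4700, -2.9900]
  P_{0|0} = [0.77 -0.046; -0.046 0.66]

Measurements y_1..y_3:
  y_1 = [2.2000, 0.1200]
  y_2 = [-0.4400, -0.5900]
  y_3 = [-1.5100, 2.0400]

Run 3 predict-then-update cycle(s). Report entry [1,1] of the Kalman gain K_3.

K[1,1] = 0.3823

step 1: x^-=[0.0647, -2.9900]  P^-=[1.0526 0.2772; 0.2772 0.7500]  H_jac=[0.9979 0.0000; 0.0000 0.1510]  S=[1.2582 0.0498; 0.0498 0.4671]  K=[0.8348 0.0007; 0.2112 0.2200]  nu=[2.1353, 1.1085]  x^+=[1.8480, -2.2953]  P^+=[0.1757 0.0462; 0.0462 0.6667]
step 2: x^-=[0.7693, -2.2953]  P^-=[0.5464 0.3725; 0.3725 0.7567]  H_jac=[0.7184 0.0000; 0.0000 0.7489]  S=[0.4920 0.2084; 0.2084 0.8743]  K=[0.7371 0.1434; 0.2997 0.5766]  nu=[-1.1356, 0.0727]  x^+=[-0.0573, -2.5937]  P^+=[0.2171 0.0940; 0.0940 0.3497]
step 3: x^-=[-1.2764, -2.5937]  P^-=[0.5627 0.2714; 0.2714 0.4397]  H_jac=[0.2902 0.0000; 0.0000 0.5209]  S=[0.2574 0.0490; 0.0490 0.5693]  K=[0.5969 0.1969; 0.2332 0.3823]  nu=[-0.5530, 2.8936]  x^+=[-1.0367, -1.6165]  P^+=[0.4374 0.1793; 0.1793 0.3338]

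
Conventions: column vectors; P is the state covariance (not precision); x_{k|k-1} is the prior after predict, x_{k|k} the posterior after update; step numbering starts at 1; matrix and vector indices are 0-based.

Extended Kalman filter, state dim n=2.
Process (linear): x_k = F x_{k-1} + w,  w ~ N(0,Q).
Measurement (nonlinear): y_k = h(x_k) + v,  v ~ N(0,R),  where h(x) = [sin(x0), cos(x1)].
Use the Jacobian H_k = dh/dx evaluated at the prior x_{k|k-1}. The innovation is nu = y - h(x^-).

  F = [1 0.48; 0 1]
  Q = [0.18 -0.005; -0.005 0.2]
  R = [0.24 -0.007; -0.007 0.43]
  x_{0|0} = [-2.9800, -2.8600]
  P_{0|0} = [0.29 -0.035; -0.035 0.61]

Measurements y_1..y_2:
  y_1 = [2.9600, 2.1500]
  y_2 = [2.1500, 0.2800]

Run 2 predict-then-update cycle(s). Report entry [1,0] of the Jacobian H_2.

H_jac[1,0] = 0.0000

step 1: x^-=[-4.3528, -2.8600]  P^-=[0.5769 0.2528; 0.2528 0.8100]  H_jac=[-0.3519 0.0000; 0.0000 0.2779]  S=[0.3114 -0.0317; -0.0317 0.4925]  K=[-0.6416 0.1013; -0.2407 0.4415]  nu=[2.0240, 3.1106]  x^+=[-5.3362, -1.9738]  P^+=[0.4396 0.1729; 0.1729 0.6892]
step 2: x^-=[-6.2836, -1.9738]  P^-=[0.9444 0.4987; 0.4987 0.8892]  H_jac=[1.0000 0.0000; 0.0000 0.9199]  S=[1.1844 0.4518; 0.4518 1.1824]  K=[0.7601 0.0976; 0.1841 0.6214]  nu=[2.1504, 0.6722]  x^+=[-4.5834, -1.1603]  P^+=[0.1818 0.0398; 0.0398 0.2891]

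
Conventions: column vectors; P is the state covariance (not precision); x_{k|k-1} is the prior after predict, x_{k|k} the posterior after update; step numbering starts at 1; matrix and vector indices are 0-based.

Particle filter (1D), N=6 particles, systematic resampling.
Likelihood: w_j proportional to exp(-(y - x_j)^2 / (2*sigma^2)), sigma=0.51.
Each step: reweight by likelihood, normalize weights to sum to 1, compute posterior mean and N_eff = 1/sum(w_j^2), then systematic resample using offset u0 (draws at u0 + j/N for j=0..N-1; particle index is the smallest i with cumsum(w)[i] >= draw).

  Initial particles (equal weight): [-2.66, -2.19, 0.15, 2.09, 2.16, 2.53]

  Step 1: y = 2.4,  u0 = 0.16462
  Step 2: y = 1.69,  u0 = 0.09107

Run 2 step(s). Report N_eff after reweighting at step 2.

N_eff = 4.9715

step 1: w=[0.0000, 0.0000, 0.0000, 0.3085, 0.3322, 0.3592]  mean=2.2713  Neff=2.9886  idx=[3, 4, 4, 5, 5, 5]
step 2: w=[0.2611, 0.2322, 0.2322, 0.0915, 0.0915, 0.0915]  mean=2.2433  Neff=4.9715  idx=[0, 0, 1, 2, 3, 5]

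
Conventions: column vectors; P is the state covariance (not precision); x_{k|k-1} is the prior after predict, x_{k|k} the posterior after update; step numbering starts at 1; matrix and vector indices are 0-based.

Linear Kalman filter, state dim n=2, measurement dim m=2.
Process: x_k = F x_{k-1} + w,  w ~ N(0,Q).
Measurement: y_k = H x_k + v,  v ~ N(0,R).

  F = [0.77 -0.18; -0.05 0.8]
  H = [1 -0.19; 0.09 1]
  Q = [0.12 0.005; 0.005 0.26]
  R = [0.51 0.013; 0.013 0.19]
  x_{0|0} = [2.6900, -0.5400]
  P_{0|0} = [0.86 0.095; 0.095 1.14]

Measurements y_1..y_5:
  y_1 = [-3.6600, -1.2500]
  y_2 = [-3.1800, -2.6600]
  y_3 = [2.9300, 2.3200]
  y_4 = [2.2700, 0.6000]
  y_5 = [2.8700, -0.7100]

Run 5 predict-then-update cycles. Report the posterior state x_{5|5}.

x_post = [1.1887, -0.5293]

step 1: x^-=[2.1685, -0.5665]  P^-=[0.6405 -0.1329; -0.1329 0.9842]  S=[1.2365 -0.2470; -0.2470 1.1554]  K=[0.5488 0.0522; -0.0947 0.8212]  nu=[-5.9361, -0.8787]  x^+=[-1.1352, -0.7260]  P^+=[0.2790 -0.0081; -0.0081 0.1555]
step 2: x^-=[-0.7435, -0.5240]  P^-=[0.2927 -0.0332; -0.0332 0.3609]  S=[0.8284 -0.0618; -0.0618 0.5473]  K=[0.3631 0.0285; -0.0746 0.6455]  nu=[-2.5361, -2.0691]  x^+=[-1.7234, -1.6703]  P^+=[0.1843 -0.0064; -0.0064 0.1223]
step 3: x^-=[-1.0264, -1.2501]  P^-=[0.2350 -0.0237; -0.0237 0.3392]  S=[0.7663 -0.0536; -0.0536 0.5269]  K=[0.3145 0.0271; -0.0708 0.6326]  nu=[3.7188, 3.6625]  x^+=[0.2425, 0.8035]  P^+=[0.1598 -0.0051; -0.0051 0.1197]
step 4: x^-=[0.0421, 0.6306]  P^-=[0.2200 -0.0216; -0.0216 0.3374]  S=[0.7504 -0.0525; -0.0525 0.5253]  K=[0.3005 0.0266; -0.0700 0.6316]  nu=[2.3477, -0.0344]  x^+=[0.7468, 0.4446]  P^+=[0.1527 -0.0048; -0.0048 0.1195]
step 5: x^-=[0.4950, 0.3183]  P^-=[0.2157 -0.0211; -0.0211 0.3373]  S=[0.7459 -0.0524; -0.0524 0.5252]  K=[0.2965 0.0264; -0.0698 0.6316]  nu=[2.4355, -1.0729]  x^+=[1.1887, -0.5293]  P^+=[0.1506 -0.0047; -0.0047 0.1195]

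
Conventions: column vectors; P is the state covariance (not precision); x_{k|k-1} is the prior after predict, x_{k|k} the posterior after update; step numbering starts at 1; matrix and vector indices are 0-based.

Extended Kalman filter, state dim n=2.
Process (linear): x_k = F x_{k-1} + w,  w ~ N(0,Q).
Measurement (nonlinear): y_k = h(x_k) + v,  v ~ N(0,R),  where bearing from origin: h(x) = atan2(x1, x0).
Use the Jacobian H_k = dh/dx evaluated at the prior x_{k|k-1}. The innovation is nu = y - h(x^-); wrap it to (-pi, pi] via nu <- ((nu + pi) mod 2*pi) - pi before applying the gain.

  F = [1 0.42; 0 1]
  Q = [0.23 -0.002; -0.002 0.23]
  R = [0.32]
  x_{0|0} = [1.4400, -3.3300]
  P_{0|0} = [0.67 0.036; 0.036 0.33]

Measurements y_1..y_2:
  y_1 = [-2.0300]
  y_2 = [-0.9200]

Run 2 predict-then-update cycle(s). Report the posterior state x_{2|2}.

step 1: x^-=[0.0414, -3.3300]  P^-=[0.9885 0.1726; 0.1726 0.5600]  H_jac=[0.3003 0.0037]  S=[0.4095]  K=[0.7263; 0.1317]  nu=[-0.4716]  x^+=[-0.3012, -3.3921]  P^+=[0.7724 0.1334; 0.1334 0.5529]
step 2: x^-=[-1.7258, -3.3921]  P^-=[1.2120 0.3637; 0.3637 0.7829]  H_jac=[0.2342 -0.1191]  S=[0.3773]  K=[0.6375; -0.0215]  nu=[1.1214]  x^+=[-1.0110, -3.4162]  P^+=[1.0587 0.3688; 0.3688 0.7827]

x_post = [-1.0110, -3.4162]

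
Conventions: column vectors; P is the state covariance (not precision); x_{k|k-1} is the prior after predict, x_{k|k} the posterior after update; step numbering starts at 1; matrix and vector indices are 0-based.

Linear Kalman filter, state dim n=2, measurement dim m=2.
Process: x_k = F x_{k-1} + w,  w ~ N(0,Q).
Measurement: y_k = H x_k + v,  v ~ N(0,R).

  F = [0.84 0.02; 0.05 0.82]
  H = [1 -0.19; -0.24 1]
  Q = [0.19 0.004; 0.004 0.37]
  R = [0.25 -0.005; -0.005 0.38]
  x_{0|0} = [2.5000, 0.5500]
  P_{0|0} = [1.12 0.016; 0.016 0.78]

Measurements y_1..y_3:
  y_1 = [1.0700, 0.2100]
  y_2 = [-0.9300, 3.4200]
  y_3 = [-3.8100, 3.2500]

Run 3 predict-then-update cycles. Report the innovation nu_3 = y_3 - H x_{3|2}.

step 1: x^-=[2.1110, 0.5760]  P^-=[0.9811 0.0749; 0.0749 0.8986]  S=[1.2351 -0.3329; -0.3329 1.2992]  K=[0.8051 0.0827; 0.1129 0.7068]  nu=[-0.9316, 0.1406]  x^+=[1.3726, 0.5702]  P^+=[0.2159 0.0792; 0.0792 0.2870]
step 2: x^-=[1.1644, 0.5362]  P^-=[0.3451 0.0724; 0.0724 0.5700]  S=[0.5882 -0.1204; -0.1204 0.9351]  K=[0.5763 0.0631; 0.0616 0.5989]  nu=[-1.9925, 3.1632]  x^+=[0.2156, 2.3080]  P^+=[0.1548 0.0582; 0.0582 0.2413]
step 3: x^-=[0.2273, 1.9033]  P^-=[0.3013 0.0546; 0.0546 0.5374]  S=[0.5499 -0.1223; -0.1223 0.9085]  K=[0.5409 0.0533; 0.0433 0.5829]  nu=[-3.6757, 1.4012]  x^+=[-1.6860, 2.5609]  P^+=[0.1449 0.0523; 0.0523 0.2338]

innov = [-3.6757, 1.4012]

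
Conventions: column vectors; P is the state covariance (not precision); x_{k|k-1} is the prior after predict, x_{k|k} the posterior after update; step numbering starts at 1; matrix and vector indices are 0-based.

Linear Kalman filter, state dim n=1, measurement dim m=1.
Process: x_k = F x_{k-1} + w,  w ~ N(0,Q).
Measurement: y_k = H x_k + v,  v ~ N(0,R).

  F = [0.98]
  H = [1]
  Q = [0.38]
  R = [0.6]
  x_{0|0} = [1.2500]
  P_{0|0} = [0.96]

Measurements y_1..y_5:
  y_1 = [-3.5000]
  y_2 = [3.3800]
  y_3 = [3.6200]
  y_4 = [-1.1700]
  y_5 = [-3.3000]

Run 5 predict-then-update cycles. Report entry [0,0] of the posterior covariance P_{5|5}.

P_post[0,0] = 0.3206

step 1: x^-=[1.2250]  P^-=[1.3020]  S=[1.9020]  K=[0.6845]  nu=[-4.7250]  x^+=[-2.0095]  P^+=[0.4107]
step 2: x^-=[-1.9693]  P^-=[0.7745]  S=[1.3745]  K=[0.5635]  nu=[5.3493]  x^+=[1.0449]  P^+=[0.3381]
step 3: x^-=[1.0240]  P^-=[0.7047]  S=[1.3047]  K=[0.5401]  nu=[2.5960]  x^+=[2.4261]  P^+=[0.3241]
step 4: x^-=[2.3776]  P^-=[0.6912]  S=[1.2912]  K=[0.5353]  nu=[-3.5476]  x^+=[0.4785]  P^+=[0.3212]
step 5: x^-=[0.4689]  P^-=[0.6885]  S=[1.2885]  K=[0.5343]  nu=[-3.7689]  x^+=[-1.5450]  P^+=[0.3206]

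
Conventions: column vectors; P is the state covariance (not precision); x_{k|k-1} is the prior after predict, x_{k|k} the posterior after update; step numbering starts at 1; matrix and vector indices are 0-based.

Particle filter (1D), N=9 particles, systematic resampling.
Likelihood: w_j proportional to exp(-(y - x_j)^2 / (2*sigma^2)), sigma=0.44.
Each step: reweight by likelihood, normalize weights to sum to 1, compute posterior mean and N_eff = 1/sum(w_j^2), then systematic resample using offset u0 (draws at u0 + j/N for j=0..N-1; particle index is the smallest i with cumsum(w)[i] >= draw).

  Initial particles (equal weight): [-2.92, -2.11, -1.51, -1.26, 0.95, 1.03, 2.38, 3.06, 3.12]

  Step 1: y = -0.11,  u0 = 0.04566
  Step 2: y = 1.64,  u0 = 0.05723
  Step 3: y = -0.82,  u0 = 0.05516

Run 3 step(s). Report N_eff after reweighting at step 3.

step 1: w=[0.0000, 0.0003, 0.0491, 0.2547, 0.4257, 0.2702, 0.0000, 0.0000, 0.0000]  mean=0.2872  Neff=3.1100  idx=[2, 3, 3, 4, 4, 4, 4, 5, 5]
step 2: w=[0.0000, 0.0000, 0.0000, 0.1511, 0.1511, 0.1511, 0.1511, 0.1977, 0.1977]  mean=0.9816  Neff=5.8977  idx=[3, 4, 4, 5, 6, 7, 7, 8, 8]
step 3: w=[0.1451, 0.1451, 0.1451, 0.1451, 0.1451, 0.0687, 0.0687, 0.0687, 0.0687]  mean=0.9720  Neff=8.0592  idx=[0, 1, 1, 2, 3, 4, 4, 6, 8]

N_eff = 8.0592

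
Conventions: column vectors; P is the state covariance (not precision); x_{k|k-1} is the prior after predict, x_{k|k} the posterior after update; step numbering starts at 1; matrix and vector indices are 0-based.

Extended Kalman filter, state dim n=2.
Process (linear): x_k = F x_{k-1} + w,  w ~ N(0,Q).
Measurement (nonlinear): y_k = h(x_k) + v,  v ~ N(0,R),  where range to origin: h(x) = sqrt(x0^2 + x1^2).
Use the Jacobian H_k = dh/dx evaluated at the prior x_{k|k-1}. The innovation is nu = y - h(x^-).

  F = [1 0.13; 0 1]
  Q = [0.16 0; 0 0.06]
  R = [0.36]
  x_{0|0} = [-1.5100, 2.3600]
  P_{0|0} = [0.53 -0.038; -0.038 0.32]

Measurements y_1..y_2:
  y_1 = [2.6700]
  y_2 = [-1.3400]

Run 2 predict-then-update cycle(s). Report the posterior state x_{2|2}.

step 1: x^-=[-1.2032, 2.3600]  P^-=[0.6855 0.0036; 0.0036 0.3800]  H_jac=[-0.4542 0.8909]  S=[0.8001]  K=[-0.3851; 0.4211]  nu=[0.0210]  x^+=[-1.2113, 2.3688]  P^+=[0.5668 0.1334; 0.1334 0.2381]
step 2: x^-=[-0.9033, 2.3688]  P^-=[0.7655 0.1643; 0.1643 0.2981]  H_jac=[-0.3563 0.9344]  S=[0.6081]  K=[-0.1961; 0.3618]  nu=[-3.8752]  x^+=[-0.1434, 0.9666]  P^+=[0.7422 0.2075; 0.2075 0.2185]

x_post = [-0.1434, 0.9666]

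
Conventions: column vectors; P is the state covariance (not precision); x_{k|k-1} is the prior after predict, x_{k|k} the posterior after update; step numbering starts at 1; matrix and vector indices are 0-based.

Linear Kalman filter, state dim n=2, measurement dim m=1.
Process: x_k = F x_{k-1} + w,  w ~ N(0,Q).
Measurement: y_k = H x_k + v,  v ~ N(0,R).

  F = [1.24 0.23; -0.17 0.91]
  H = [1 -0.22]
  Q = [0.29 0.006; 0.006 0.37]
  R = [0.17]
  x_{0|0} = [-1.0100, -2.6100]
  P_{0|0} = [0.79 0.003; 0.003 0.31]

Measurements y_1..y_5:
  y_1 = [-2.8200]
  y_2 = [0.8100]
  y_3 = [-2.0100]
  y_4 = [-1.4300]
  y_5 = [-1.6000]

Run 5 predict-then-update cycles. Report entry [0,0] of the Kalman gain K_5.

K[0,0] = 0.8566

step 1: x^-=[-1.8527, -2.2034]  P^-=[1.5228 -0.0924; -0.0924 0.6486]  S=[1.7649]  K=[0.8744; -0.1332]  nu=[-1.4520]  x^+=[-3.1223, -2.0100]  P^+=[0.1735 0.1132; 0.1132 0.6173]
step 2: x^-=[-4.3340, -1.2983]  P^-=[0.6540 0.2219; 0.2219 0.8512]  S=[0.7676]  K=[0.7885; 0.0451]  nu=[4.8584]  x^+=[-0.5034, -1.0791]  P^+=[0.1768 0.1946; 0.1946 0.8496]
step 3: x^-=[-0.8724, -0.8964]  P^-=[0.7179 0.3585; 0.3585 1.0185]  S=[0.7794]  K=[0.8198; 0.1725]  nu=[-1.3348]  x^+=[-1.9667, -1.1267]  P^+=[0.1940 0.2483; 0.2483 0.9953]
step 4: x^-=[-2.6979, -0.6909]  P^-=[0.7826 0.4439; 0.4439 1.1230]  S=[0.8116]  K=[0.8439; 0.2425]  nu=[1.1159]  x^+=[-1.7562, -0.4203]  P^+=[0.2046 0.2778; 0.2778 1.0753]
step 5: x^-=[-2.2744, -0.0840]  P^-=[0.8199 0.4905; 0.4905 1.1804]  S=[0.8312]  K=[0.8566; 0.2777]  nu=[0.6559]  x^+=[-1.7125, 0.0982]  P^+=[0.2100 0.2928; 0.2928 1.1163]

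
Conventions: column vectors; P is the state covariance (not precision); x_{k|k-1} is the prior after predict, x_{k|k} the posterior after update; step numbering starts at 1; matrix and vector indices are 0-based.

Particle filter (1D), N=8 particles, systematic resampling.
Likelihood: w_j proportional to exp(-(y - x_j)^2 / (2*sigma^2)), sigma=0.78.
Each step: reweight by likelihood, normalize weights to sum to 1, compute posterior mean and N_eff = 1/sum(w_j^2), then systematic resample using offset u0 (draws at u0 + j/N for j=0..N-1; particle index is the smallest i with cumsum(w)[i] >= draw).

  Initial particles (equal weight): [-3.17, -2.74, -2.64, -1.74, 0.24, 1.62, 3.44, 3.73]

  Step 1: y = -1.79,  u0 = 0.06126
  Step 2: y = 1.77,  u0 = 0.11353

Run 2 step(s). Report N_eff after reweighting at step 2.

N_eff = 4.0143

step 1: w=[0.0921, 0.2099, 0.2433, 0.4397, 0.0149, 0.0000, 0.0000, 0.0000]  mean=-2.2710  Neff=3.2751  idx=[0, 1, 2, 2, 3, 3, 3, 3]
step 2: w=[0.0000, 0.0003, 0.0007, 0.0007, 0.2496, 0.2496, 0.2496, 0.2496]  mean=-1.7416  Neff=4.0143  idx=[4, 4, 5, 5, 6, 6, 7, 7]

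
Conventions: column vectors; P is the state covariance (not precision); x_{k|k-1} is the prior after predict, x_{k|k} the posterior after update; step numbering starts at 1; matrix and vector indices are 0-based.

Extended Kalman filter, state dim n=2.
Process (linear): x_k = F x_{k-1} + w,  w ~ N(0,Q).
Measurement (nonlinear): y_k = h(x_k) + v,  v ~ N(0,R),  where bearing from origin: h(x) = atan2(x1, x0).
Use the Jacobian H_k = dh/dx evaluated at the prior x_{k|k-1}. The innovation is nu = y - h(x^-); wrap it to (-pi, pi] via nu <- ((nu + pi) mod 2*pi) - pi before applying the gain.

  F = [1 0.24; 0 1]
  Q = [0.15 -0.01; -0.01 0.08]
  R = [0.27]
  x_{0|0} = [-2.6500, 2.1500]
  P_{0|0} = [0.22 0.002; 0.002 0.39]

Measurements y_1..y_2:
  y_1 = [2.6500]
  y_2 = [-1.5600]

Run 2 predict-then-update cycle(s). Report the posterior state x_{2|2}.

step 1: x^-=[-2.1340, 2.1500]  P^-=[0.3934 0.0856; 0.0856 0.4700]  H_jac=[-0.2343 -0.2326]  S=[0.3263]  K=[-0.3435; -0.3964]  nu=[0.2975]  x^+=[-2.2362, 2.0321]  P^+=[0.3549 0.0412; 0.0412 0.4187]
step 2: x^-=[-1.7485, 2.0321]  P^-=[0.5488 0.1317; 0.1317 0.4987]  H_jac=[-0.2828 -0.2433]  S=[0.3615]  K=[-0.5179; -0.4386]  nu=[2.4419]  x^+=[-3.0130, 0.9610]  P^+=[0.4519 0.0495; 0.0495 0.4292]

x_post = [-3.0130, 0.9610]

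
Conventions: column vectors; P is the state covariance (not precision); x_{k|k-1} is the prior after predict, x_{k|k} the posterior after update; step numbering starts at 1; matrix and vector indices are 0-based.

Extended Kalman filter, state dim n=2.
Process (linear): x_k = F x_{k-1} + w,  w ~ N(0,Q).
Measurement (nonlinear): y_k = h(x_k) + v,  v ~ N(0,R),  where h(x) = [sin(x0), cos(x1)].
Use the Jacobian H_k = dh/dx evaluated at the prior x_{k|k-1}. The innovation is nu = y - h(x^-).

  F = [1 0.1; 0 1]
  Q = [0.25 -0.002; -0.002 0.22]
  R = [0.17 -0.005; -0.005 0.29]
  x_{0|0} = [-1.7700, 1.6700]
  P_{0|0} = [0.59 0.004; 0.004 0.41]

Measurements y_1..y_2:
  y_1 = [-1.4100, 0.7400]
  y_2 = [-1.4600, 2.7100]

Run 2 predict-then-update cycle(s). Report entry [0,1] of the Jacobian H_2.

step 1: x^-=[-1.6030, 1.6700]  P^-=[0.8449 0.0430; 0.0430 0.6300]  H_jac=[-0.0322 0.0000; 0.0000 -0.9951]  S=[0.1709 -0.0036; -0.0036 0.9138]  K=[-0.1602 -0.0475; -0.0226 -0.6861]  nu=[-0.4105, 0.8390]  x^+=[-1.5771, 1.1036]  P^+=[0.8385 0.0130; 0.0130 0.1998]
step 2: x^-=[-1.4667, 1.1036]  P^-=[1.0931 0.0310; 0.0310 0.4198]  H_jac=[0.1039 0.0000; 0.0000 -0.8928]  S=[0.1818 -0.0079; -0.0079 0.6247]  K=[0.6232 -0.0365; -0.0083 -0.6002]  nu=[-0.4654, 2.2596]  x^+=[-1.8391, -0.2487]  P^+=[1.0213 0.0153; 0.0153 0.1949]

H_jac[0,1] = 0.0000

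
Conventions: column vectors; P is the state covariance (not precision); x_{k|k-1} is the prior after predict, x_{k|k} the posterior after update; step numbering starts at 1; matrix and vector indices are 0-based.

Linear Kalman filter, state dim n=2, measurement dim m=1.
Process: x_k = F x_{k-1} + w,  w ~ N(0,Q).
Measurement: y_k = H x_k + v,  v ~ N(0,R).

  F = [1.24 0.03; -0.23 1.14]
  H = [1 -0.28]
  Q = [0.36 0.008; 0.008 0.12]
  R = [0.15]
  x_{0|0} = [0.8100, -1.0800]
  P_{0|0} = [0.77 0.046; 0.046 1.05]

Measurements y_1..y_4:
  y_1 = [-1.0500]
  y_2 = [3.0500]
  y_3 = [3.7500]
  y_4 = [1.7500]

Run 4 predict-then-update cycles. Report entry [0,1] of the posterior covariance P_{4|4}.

P_post[0,1] = 0.7337

step 1: x^-=[0.9720, -1.4175]  P^-=[1.5483 -0.1110; -0.1110 1.5012]  S=[1.8782]  K=[0.8409; -0.2829]  nu=[-2.4189]  x^+=[-1.0621, -0.7332]  P^+=[0.2202 0.3358; 0.3358 1.3509]
step 2: x^-=[-1.3390, -0.5916]  P^-=[0.7247 0.4638; 0.4638 1.7112]  S=[0.7492]  K=[0.7940; -0.0205]  nu=[4.2234]  x^+=[2.0145, -0.6780]  P^+=[0.2524 0.4760; 0.4760 1.7108]
step 3: x^-=[2.4777, -1.2362]  P^-=[0.7850 0.6641; 0.6641 2.1072]  S=[0.7283]  K=[0.8225; 0.1017]  nu=[0.9262]  x^+=[3.2395, -1.1420]  P^+=[0.2923 0.6032; 0.6032 2.0996]
step 4: x^-=[3.9827, -2.0470]  P^-=[0.8561 0.8449; 0.8449 2.5478]  S=[0.7327]  K=[0.8455; 0.1795]  nu=[-2.8059]  x^+=[1.6102, -2.5506]  P^+=[0.3323 0.7337; 0.7337 2.5242]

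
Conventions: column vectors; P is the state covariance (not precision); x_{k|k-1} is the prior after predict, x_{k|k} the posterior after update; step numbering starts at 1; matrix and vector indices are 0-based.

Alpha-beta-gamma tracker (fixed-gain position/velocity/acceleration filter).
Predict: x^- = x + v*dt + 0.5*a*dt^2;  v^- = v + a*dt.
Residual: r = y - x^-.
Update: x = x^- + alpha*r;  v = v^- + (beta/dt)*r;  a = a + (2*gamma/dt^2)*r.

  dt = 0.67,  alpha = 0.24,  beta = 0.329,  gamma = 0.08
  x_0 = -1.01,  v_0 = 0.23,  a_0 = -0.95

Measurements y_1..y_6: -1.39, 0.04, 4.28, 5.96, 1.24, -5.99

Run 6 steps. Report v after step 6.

step 1: x_pred=-1.0691  r=-0.3209  x^+=-1.1461  v^+=-0.5641  a^+=-1.0644
step 2: x_pred=-1.7630  r=1.8030  x^+=-1.3302  v^+=-0.3919  a^+=-0.4217
step 3: x_pred=-1.6875  r=5.9675  x^+=-0.2553  v^+=2.2559  a^+=1.7052
step 4: x_pred=1.6389  r=4.3211  x^+=2.6760  v^+=5.5202  a^+=3.2454
step 5: x_pred=7.1029  r=-5.8629  x^+=5.6958  v^+=4.8156  a^+=1.1557
step 6: x_pred=9.1817  r=-15.1717  x^+=5.5405  v^+=-1.8600  a^+=-4.2519

v_post = -1.8600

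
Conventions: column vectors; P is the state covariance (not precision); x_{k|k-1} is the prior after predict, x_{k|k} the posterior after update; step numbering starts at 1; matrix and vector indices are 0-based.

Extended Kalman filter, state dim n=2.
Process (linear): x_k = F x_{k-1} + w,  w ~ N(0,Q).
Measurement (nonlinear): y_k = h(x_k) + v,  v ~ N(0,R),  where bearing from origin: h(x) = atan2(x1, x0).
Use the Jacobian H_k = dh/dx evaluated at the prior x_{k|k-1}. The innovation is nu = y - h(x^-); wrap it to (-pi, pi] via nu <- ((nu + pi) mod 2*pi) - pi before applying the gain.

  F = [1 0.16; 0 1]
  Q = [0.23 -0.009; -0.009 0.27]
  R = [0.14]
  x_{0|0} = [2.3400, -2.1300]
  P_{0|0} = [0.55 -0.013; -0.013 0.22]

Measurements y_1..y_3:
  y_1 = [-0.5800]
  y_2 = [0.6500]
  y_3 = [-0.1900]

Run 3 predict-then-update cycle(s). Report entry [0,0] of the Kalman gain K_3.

step 1: x^-=[1.9992, -2.1300]  P^-=[0.7815 0.0132; 0.0132 0.4900]  H_jac=[0.2496 0.2343]  S=[0.2171]  K=[0.9126; 0.5439]  nu=[0.2371]  x^+=[2.2155, -2.0011]  P^+=[0.6006 -0.0946; -0.0946 0.4258]
step 2: x^-=[1.8954, -2.0011]  P^-=[0.8113 -0.0354; -0.0354 0.6958]  H_jac=[0.2634 0.2495]  S=[0.2349]  K=[0.8719; 0.6991]  nu=[1.4625]  x^+=[3.1706, -0.9786]  P^+=[0.6327 -0.1787; -0.1787 0.5809]
step 3: x^-=[3.0140, -0.9786]  P^-=[0.8204 -0.0947; -0.0947 0.8509]  H_jac=[0.0974 0.3001]  S=[0.2189]  K=[0.2353; 1.1246]  nu=[0.1239]  x^+=[3.0432, -0.8392]  P^+=[0.8082 -0.1526; -0.1526 0.5741]

K[0,0] = 0.2353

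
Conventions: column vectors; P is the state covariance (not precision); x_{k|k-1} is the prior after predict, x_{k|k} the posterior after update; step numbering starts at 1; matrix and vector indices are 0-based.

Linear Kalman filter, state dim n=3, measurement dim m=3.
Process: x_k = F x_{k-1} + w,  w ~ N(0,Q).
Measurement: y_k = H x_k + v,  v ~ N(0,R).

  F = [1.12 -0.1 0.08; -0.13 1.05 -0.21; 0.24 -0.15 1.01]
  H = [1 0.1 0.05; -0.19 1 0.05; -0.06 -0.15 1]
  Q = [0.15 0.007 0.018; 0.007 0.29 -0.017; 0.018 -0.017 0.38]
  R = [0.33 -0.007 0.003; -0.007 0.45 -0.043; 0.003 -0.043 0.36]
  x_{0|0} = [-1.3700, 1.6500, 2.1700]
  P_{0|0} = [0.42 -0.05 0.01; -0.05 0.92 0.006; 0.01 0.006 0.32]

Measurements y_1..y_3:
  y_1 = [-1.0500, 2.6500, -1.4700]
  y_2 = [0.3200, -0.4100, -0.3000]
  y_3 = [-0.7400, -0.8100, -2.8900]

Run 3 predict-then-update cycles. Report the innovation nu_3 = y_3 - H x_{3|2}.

innov = [-0.1314, -1.8570, -2.2358]

step 1: x^-=[-1.5258, 1.4549, 1.6154]  P^-=[0.7010 -0.2174 0.1910; -0.2174 1.3371 -0.2517; 0.1910 -0.2517 0.7580]  S=[1.0194 -0.2240 0.1798; -0.2240 1.8681 -0.4775; 0.1798 -0.4775 1.1992]  K=[0.6511 -0.1010 0.0135; 0.0794 0.7169 -0.0927; 0.0938 0.0456 0.6580]  nu=[0.2495, 0.8244, -2.9587]  x^+=[-1.4866, 2.3400, -0.2706]  P^+=[0.2156 -0.0108 0.0225; -0.0108 0.3248 -0.0159; 0.0225 -0.0159 0.2342]
step 2: x^-=[-1.9206, 2.7071, -0.9811]  P^-=[0.4319 -0.0824 0.1295; -0.0824 0.6732 -0.1489; 0.1295 -0.1489 0.6551]  S=[0.7652 -0.1039 0.1279; -0.1039 1.1544 -0.2765; 0.1279 -0.2765 1.0595]  K=[0.5472 -0.0824 0.0218; 0.0634 0.5747 -0.0889; 0.0922 0.0374 0.6307]  nu=[2.0189, -3.4330, 0.9719]  x^+=[-0.5117, 0.7758, -0.3105]  P^+=[0.1810 -0.0086 0.0226; -0.0086 0.2613 -0.0178; 0.0226 -0.0178 0.2244]
step 3: x^-=[-0.6756, 0.9463, -0.5527]  P^-=[0.3873 -0.0682 0.1184; -0.0682 0.6024 -0.1373; 0.1184 -0.1373 0.6422]  S=[0.7218 -0.0884 0.1188; -0.0884 1.0780 -0.2538; 0.1188 -0.2538 1.0429]  K=[0.5221 -0.0779 0.0226; 0.0611 0.5489 -0.0878; 0.0907 0.0367 0.6273]  nu=[-0.1314, -1.8570, -2.2358]  x^+=[-0.6500, 0.1153, -2.0354]  P^+=[0.1726 -0.0080 0.0222; -0.0080 0.2497 -0.0180; 0.0222 -0.0180 0.2232]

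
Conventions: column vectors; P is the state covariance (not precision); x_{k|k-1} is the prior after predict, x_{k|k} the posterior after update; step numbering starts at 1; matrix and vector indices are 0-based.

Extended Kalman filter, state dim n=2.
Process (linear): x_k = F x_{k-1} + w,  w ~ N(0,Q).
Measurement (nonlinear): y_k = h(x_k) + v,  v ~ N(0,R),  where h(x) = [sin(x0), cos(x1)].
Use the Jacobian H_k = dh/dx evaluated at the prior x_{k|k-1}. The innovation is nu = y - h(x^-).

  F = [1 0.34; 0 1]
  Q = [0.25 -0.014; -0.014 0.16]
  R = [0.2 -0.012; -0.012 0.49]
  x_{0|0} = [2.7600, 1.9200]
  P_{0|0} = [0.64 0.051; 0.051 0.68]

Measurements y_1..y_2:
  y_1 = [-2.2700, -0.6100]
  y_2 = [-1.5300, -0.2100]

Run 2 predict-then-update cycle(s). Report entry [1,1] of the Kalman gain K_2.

step 1: x^-=[3.4128, 1.9200]  P^-=[1.0033 0.2682; 0.2682 0.8400]  H_jac=[-0.9634 0.0000; 0.0000 -0.9396]  S=[1.1313 0.2308; 0.2308 1.2317]  K=[-0.8450 -0.0463; -0.1015 -0.6218]  nu=[-2.0021, -0.2679]  x^+=[5.1170, 2.2899]  P^+=[0.1748 0.0133; 0.0133 0.3230]
step 2: x^-=[5.8955, 2.2899]  P^-=[0.4712 0.1091; 0.1091 0.4830]  H_jac=[0.9258 0.0000; 0.0000 -0.7524]  S=[0.6039 -0.0880; -0.0880 0.7634]  K=[0.7188 -0.0247; 0.0996 -0.4645]  nu=[-1.1520, 0.4487]  x^+=[5.0564, 1.9667]  P^+=[0.1556 0.0275; 0.0275 0.3041]

K[1,1] = -0.4645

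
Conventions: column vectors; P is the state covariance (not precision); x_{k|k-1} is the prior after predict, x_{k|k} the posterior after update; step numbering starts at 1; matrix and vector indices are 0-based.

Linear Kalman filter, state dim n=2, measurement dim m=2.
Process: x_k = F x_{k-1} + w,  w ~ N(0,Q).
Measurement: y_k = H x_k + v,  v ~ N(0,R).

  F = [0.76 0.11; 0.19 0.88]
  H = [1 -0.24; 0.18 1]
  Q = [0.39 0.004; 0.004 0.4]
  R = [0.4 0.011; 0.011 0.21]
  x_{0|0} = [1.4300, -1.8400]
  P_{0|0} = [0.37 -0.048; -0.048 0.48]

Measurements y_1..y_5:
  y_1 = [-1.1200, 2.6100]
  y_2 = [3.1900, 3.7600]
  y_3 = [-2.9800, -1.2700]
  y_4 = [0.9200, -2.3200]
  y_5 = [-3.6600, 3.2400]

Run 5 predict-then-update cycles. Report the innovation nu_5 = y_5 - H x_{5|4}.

innov = [-3.6811, 4.8386]

step 1: x^-=[0.8844, -1.3475]  P^-=[0.6015 0.0708; 0.0708 0.7690]  S=[1.0118 0.0024; 0.0024 1.0240]  K=[0.5773 0.1735; -0.1143 0.7637]  nu=[-2.3278, 3.7983]  x^+=[0.1996, 1.8194]  P^+=[0.2330 0.0008; 0.0008 0.1590]
step 2: x^-=[0.3518, 1.6390]  P^-=[0.5267 0.0536; 0.0536 0.5318]  S=[0.9316 0.0295; 0.0295 0.7782]  K=[0.5462 0.1700; -0.1016 0.6997]  nu=[3.2315, 2.0577]  x^+=[2.4667, 2.7504]  P^+=[0.2208 0.0020; 0.0020 0.1455]
step 3: x^-=[2.1772, 2.8890]  P^-=[0.5196 0.0513; 0.0513 0.5213]  S=[0.9250 0.0285; 0.0285 0.7666]  K=[0.5432 0.1687; -0.1012 0.6958]  nu=[-4.4638, -4.5509]  x^+=[-1.0156, 0.1743]  P^+=[0.2196 0.0019; 0.0019 0.1447]
step 4: x^-=[-0.7527, -0.0396]  P^-=[0.5189 0.0510; 0.0510 0.5206]  S=[0.9244 0.0283; 0.0283 0.7658]  K=[0.5429 0.1685; -0.1012 0.6956]  nu=[1.6632, -2.1449]  x^+=[-0.2112, -1.6999]  P^+=[0.2195 0.0019; 0.0019 0.1446]
step 5: x^-=[-0.3475, -1.5360]  P^-=[0.5188 0.0510; 0.0510 0.5205]  S=[0.9243 0.0282; 0.0282 0.7657]  K=[0.5429 0.1685; -0.1013 0.6955]  nu=[-3.6811, 4.8386]  x^+=[-1.5306, 2.2021]  P^+=[0.2195 0.0019; 0.0019 0.1446]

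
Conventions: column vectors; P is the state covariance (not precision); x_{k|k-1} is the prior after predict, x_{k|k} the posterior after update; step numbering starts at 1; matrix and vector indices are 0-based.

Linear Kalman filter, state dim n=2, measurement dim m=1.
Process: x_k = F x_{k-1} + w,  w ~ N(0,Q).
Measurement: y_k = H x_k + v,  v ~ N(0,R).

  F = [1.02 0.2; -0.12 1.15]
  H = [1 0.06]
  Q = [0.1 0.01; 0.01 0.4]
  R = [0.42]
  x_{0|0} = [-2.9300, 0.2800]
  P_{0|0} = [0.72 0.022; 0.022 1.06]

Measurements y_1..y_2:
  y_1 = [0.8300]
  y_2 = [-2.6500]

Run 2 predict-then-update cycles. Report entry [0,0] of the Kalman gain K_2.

K[0,0] = 0.5167

step 1: x^-=[-2.9326, 0.6736]  P^-=[0.9005 0.1910; 0.1910 1.8061]  S=[1.3499]  K=[0.6756; 0.2217]  nu=[3.7222]  x^+=[-0.4181, 1.4989]  P^+=[0.2844 -0.0113; -0.0113 1.7398]
step 2: x^-=[-0.1266, 1.7740]  P^-=[0.4609 0.3624; 0.3624 2.7081]  S=[0.9341]  K=[0.5167; 0.5619]  nu=[-2.6298]  x^+=[-1.4854, 0.2963]  P^+=[0.2115 0.0912; 0.0912 2.4131]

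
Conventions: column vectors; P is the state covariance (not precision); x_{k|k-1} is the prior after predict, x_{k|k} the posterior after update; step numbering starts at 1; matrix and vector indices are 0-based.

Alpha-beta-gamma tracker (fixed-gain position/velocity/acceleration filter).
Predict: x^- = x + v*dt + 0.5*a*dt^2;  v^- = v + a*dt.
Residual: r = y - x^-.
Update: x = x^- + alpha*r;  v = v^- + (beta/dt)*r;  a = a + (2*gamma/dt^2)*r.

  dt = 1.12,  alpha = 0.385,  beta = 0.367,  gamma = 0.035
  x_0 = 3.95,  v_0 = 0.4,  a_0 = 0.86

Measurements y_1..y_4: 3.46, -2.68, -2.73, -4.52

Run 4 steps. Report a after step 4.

step 1: x_pred=4.9374  r=-1.4774  x^+=4.3686  v^+=0.8791  a^+=0.7776
step 2: x_pred=5.8409  r=-8.5209  x^+=2.5603  v^+=-1.0422  a^+=0.3021
step 3: x_pred=1.5826  r=-4.3126  x^+=-0.0778  v^+=-2.1170  a^+=0.0614
step 4: x_pred=-2.4103  r=-2.1097  x^+=-3.2225  v^+=-2.7395  a^+=-0.0563

a_post = -0.0563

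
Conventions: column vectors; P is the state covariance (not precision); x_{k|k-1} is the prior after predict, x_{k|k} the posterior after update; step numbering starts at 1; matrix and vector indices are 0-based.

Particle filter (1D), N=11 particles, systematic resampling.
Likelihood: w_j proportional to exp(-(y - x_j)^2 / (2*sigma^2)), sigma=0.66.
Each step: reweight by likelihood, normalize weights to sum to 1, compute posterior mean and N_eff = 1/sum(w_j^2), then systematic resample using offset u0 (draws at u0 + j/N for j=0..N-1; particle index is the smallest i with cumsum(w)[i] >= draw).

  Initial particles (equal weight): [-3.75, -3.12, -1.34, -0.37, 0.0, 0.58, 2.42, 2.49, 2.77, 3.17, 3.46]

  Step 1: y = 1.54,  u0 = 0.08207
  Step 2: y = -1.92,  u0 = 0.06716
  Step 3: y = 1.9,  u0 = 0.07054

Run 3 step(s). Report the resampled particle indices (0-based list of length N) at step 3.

resampled_idx = [0, 1, 2, 3, 4, 5, 6, 7, 8, 9, 10]

step 1: w=[0.0000, 0.0000, 0.0001, 0.0106, 0.0459, 0.2424, 0.2870, 0.2478, 0.1230, 0.0331, 0.0101]  mean=1.9289  Neff=4.5228  idx=[5, 5, 5, 6, 6, 6, 7, 7, 7, 8, 10]
step 2: w=[0.3333, 0.3333, 0.3333, 0.0000, 0.0000, 0.0000, 0.0000, 0.0000, 0.0000, 0.0000, 0.0000]  mean=0.5800  Neff=3.0000  idx=[0, 0, 0, 1, 1, 1, 1, 2, 2, 2, 2]
step 3: w=[0.0909, 0.0909, 0.0909, 0.0909, 0.0909, 0.0909, 0.0909, 0.0909, 0.0909, 0.0909, 0.0909]  mean=0.5800  Neff=11.0000  idx=[0, 1, 2, 3, 4, 5, 6, 7, 8, 9, 10]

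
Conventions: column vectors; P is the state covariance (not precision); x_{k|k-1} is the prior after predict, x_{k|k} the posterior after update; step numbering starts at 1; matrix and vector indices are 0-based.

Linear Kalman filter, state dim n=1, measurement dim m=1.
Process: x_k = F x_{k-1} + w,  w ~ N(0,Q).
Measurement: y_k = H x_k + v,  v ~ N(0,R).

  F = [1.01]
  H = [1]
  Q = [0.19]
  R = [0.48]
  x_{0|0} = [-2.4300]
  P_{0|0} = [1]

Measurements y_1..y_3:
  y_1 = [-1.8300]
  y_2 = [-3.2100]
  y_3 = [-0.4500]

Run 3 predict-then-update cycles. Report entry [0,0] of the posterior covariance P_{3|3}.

step 1: x^-=[-2.4543]  P^-=[1.2101]  S=[1.6901]  K=[0.7160]  nu=[0.6243]  x^+=[-2.0073]  P^+=[0.3437]
step 2: x^-=[-2.0274]  P^-=[0.5406]  S=[1.0206]  K=[0.5297]  nu=[-1.1826]  x^+=[-2.6538]  P^+=[0.2542]
step 3: x^-=[-2.6803]  P^-=[0.4494]  S=[0.9294]  K=[0.4835]  nu=[2.2303]  x^+=[-1.6019]  P^+=[0.2321]

P_post[0,0] = 0.2321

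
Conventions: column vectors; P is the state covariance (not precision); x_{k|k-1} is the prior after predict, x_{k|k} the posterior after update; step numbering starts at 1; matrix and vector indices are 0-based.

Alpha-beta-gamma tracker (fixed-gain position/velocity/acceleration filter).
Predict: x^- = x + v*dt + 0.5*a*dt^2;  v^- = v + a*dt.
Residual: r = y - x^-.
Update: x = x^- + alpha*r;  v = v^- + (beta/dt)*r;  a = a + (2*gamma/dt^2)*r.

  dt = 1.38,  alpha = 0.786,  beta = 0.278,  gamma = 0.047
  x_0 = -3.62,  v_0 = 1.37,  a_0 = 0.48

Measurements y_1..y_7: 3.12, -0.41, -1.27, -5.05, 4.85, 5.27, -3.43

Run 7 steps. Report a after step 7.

step 1: x_pred=-1.2723  r=4.3923  x^+=2.1800  v^+=2.9172  a^+=0.6968
step 2: x_pred=6.8693  r=-7.2793  x^+=1.1478  v^+=2.4124  a^+=0.3375
step 3: x_pred=4.7983  r=-6.0683  x^+=0.0286  v^+=1.6557  a^+=0.0380
step 4: x_pred=2.3497  r=-7.3997  x^+=-3.4665  v^+=0.2175  a^+=-0.3273
step 5: x_pred=-3.4780  r=8.3280  x^+=3.0678  v^+=1.4435  a^+=0.0838
step 6: x_pred=5.1396  r=0.1304  x^+=5.2421  v^+=1.5854  a^+=0.0902
step 7: x_pred=7.5159  r=-10.9459  x^+=-1.0876  v^+=-0.4951  a^+=-0.4500

a_post = -0.4500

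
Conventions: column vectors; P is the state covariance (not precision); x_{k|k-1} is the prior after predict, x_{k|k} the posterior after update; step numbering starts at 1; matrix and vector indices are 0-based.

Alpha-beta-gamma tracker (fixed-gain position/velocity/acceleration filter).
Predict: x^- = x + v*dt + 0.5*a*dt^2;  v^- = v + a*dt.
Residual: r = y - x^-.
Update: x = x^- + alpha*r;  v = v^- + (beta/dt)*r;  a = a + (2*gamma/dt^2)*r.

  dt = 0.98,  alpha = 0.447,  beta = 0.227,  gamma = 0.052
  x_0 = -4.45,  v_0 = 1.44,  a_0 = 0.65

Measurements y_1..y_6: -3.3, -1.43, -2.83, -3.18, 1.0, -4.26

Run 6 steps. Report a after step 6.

a_post = -0.9014

step 1: x_pred=-2.7267  r=-0.5733  x^+=-2.9829  v^+=1.9442  a^+=0.5879
step 2: x_pred=-0.7953  r=-0.6347  x^+=-1.0790  v^+=2.3733  a^+=0.5192
step 3: x_pred=1.4962  r=-4.3262  x^+=-0.4376  v^+=1.8801  a^+=0.0507
step 4: x_pred=1.4292  r=-4.6092  x^+=-0.6311  v^+=0.8621  a^+=-0.4484
step 5: x_pred=-0.0016  r=1.0016  x^+=0.4461  v^+=0.6547  a^+=-0.3399
step 6: x_pred=0.9245  r=-5.1845  x^+=-1.3930  v^+=-0.8794  a^+=-0.9014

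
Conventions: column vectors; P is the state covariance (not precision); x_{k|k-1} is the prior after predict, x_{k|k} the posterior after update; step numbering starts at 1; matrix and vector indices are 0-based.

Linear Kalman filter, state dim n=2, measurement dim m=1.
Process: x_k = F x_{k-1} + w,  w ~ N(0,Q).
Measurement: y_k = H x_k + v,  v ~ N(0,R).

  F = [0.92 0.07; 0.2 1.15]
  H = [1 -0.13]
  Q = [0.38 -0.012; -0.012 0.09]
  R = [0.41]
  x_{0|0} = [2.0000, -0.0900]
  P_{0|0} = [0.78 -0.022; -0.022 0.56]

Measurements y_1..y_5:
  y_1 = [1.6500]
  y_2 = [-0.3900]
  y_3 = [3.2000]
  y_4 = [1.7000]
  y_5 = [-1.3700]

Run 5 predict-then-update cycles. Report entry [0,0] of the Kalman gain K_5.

K[0,0] = 0.6139

step 1: x^-=[1.8337, 0.2965]  P^-=[1.0401 0.1530; 0.1530 0.8517]  S=[1.4247]  K=[0.7161; 0.0297]  nu=[-0.1452]  x^+=[1.7298, 0.2922]  P^+=[0.3095 0.1227; 0.1227 0.8504]
step 2: x^-=[1.6118, 0.6820]  P^-=[0.6620 0.2450; 0.2450 1.2835]  S=[1.0300]  K=[0.6118; 0.0758]  nu=[-1.9132]  x^+=[0.4414, 0.5369]  P^+=[0.2765 0.1972; 0.1972 1.2776]
step 3: x^-=[0.4436, 0.7057]  P^-=[0.6457 0.3531; 0.3531 1.8814]  S=[0.9957]  K=[0.6024; 0.1090]  nu=[2.8481]  x^+=[2.1593, 1.0161]  P^+=[0.2844 0.2877; 0.2877 1.8696]
step 4: x^-=[2.0577, 1.6004]  P^-=[0.6669 0.4993; 0.4993 2.7062]  S=[0.9928]  K=[0.6064; 0.1485]  nu=[-0.1496]  x^+=[1.9669, 1.5781]  P^+=[0.3019 0.4099; 0.4099 2.6843]
step 5: x^-=[1.9201, 2.2082]  P^-=[0.7015 0.6990; 0.6990 3.8406]  S=[0.9946]  K=[0.6139; 0.2008]  nu=[-3.0030]  x^+=[0.0766, 1.6052]  P^+=[0.3266 0.5764; 0.5764 3.8005]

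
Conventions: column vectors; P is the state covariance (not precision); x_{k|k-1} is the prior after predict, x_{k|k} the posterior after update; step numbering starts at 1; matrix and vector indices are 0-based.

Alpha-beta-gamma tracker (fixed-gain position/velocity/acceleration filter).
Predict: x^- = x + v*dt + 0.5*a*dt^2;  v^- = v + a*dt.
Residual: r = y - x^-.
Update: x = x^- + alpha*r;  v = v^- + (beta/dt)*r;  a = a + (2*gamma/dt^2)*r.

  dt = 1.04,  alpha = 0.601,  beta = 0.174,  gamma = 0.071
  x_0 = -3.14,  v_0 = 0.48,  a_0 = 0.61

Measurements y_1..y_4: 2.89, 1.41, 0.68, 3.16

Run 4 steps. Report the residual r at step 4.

resid = -3.0454

step 1: x_pred=-2.3109  r=5.2009  x^+=0.8148  v^+=1.9846  a^+=1.2928
step 2: x_pred=3.5779  r=-2.1679  x^+=2.2750  v^+=2.9664  a^+=1.0082
step 3: x_pred=5.9053  r=-5.2253  x^+=2.7649  v^+=3.1407  a^+=0.3222
step 4: x_pred=6.2054  r=-3.0454  x^+=4.3751  v^+=2.9662  a^+=-0.0776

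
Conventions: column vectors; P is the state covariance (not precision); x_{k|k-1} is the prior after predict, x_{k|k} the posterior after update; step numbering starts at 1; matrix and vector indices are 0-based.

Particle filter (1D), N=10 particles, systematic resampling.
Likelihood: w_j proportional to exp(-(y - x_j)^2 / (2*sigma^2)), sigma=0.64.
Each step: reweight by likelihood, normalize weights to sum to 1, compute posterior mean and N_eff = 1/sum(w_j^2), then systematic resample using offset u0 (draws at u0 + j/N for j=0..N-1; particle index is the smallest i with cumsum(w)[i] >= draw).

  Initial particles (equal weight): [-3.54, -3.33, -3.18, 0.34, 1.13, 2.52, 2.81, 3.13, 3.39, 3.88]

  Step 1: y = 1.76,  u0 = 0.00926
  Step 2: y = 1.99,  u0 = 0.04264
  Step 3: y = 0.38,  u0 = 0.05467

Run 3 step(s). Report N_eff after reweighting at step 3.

step 1: w=[0.0000, 0.0000, 0.0000, 0.0533, 0.3850, 0.3088, 0.1627, 0.0632, 0.0244, 0.0026]  mean=1.9791  Neff=3.6039  idx=[3, 4, 4, 4, 4, 5, 5, 5, 6, 6]
step 2: w=[0.0077, 0.0869, 0.0869, 0.0869, 0.0869, 0.1521, 0.1521, 0.1521, 0.0943, 0.0943]  mean=2.0749  Neff=8.5176  idx=[1, 2, 3, 4, 5, 6, 6, 7, 8, 9]
step 3: w=[0.2480, 0.2480, 0.2480, 0.2480, 0.0018, 0.0018, 0.0018, 0.0018, 0.0004, 0.0004]  mean=1.1415  Neff=4.0653  idx=[0, 0, 1, 1, 1, 2, 2, 3, 3, 3]

N_eff = 4.0653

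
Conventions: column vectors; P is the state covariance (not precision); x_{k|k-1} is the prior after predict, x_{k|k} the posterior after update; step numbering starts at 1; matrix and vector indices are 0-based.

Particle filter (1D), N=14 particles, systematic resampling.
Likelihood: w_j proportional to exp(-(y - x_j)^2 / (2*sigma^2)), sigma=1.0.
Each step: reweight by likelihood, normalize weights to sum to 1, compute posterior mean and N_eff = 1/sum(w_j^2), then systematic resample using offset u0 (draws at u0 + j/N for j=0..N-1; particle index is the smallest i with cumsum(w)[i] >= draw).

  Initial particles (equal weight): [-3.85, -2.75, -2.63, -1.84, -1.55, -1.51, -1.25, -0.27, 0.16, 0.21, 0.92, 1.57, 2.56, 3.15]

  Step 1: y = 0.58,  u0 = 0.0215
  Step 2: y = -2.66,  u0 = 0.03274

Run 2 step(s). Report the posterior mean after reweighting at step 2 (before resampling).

post_mean = -1.1727

step 1: w=[0.0000, 0.0008, 0.0012, 0.0113, 0.0218, 0.0237, 0.0395, 0.1468, 0.1929, 0.1967, 0.1988, 0.1290, 0.0297, 0.0078]  mean=0.3732  Neff=6.3573  idx=[4, 6, 7, 7, 8, 8, 9, 9, 9, 10, 10, 10, 11, 11]
step 2: w=[0.4836, 0.3314, 0.0515, 0.0515, 0.0168, 0.0168, 0.0146, 0.0146, 0.0146, 0.0015, 0.0015, 0.0015, 0.0001, 0.0001]  mean=-1.1727  Neff=2.8550  idx=[0, 0, 0, 0, 0, 0, 0, 1, 1, 1, 1, 2, 3, 6]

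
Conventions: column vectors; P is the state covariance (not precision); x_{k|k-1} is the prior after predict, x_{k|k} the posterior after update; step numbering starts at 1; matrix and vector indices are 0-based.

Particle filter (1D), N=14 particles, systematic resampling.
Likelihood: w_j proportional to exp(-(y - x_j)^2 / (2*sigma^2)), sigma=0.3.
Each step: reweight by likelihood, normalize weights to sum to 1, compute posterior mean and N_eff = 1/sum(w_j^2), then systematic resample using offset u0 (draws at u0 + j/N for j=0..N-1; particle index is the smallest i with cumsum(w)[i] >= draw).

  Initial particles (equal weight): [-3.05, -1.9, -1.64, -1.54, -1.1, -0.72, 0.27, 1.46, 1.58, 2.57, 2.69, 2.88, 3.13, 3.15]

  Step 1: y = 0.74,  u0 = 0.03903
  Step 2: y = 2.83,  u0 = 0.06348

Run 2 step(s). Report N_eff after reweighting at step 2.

N_eff = 1.7148

step 1: w=[0.0000, 0.0000, 0.0000, 0.0000, 0.0000, 0.0000, 0.7941, 0.1521, 0.0538, 0.0000, 0.0000, 0.0000, 0.0000, 0.0000]  mean=0.5214  Neff=1.5228  idx=[6, 6, 6, 6, 6, 6, 6, 6, 6, 6, 6, 7, 7, 8]
step 2: w=[0.0000, 0.0000, 0.0000, 0.0000, 0.0000, 0.0000, 0.0000, 0.0000, 0.0000, 0.0000, 0.0000, 0.1293, 0.1293, 0.7415]  mean=1.5490  Neff=1.7148  idx=[11, 12, 12, 13, 13, 13, 13, 13, 13, 13, 13, 13, 13, 13]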